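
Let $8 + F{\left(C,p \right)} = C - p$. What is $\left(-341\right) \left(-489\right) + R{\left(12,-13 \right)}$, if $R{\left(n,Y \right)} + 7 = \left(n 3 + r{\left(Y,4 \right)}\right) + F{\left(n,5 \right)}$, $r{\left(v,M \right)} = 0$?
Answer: $166777$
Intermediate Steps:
$F{\left(C,p \right)} = -8 + C - p$ ($F{\left(C,p \right)} = -8 + \left(C - p\right) = -8 + C - p$)
$R{\left(n,Y \right)} = -20 + 4 n$ ($R{\left(n,Y \right)} = -7 - \left(13 - n - n 3\right) = -7 + \left(\left(3 n + 0\right) - \left(13 - n\right)\right) = -7 + \left(3 n + \left(-13 + n\right)\right) = -7 + \left(-13 + 4 n\right) = -20 + 4 n$)
$\left(-341\right) \left(-489\right) + R{\left(12,-13 \right)} = \left(-341\right) \left(-489\right) + \left(-20 + 4 \cdot 12\right) = 166749 + \left(-20 + 48\right) = 166749 + 28 = 166777$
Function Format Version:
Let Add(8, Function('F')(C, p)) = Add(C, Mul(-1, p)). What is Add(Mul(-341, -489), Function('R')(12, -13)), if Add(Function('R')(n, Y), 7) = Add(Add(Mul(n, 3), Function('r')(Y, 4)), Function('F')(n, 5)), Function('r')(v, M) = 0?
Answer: 166777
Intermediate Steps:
Function('F')(C, p) = Add(-8, C, Mul(-1, p)) (Function('F')(C, p) = Add(-8, Add(C, Mul(-1, p))) = Add(-8, C, Mul(-1, p)))
Function('R')(n, Y) = Add(-20, Mul(4, n)) (Function('R')(n, Y) = Add(-7, Add(Add(Mul(n, 3), 0), Add(-8, n, Mul(-1, 5)))) = Add(-7, Add(Add(Mul(3, n), 0), Add(-8, n, -5))) = Add(-7, Add(Mul(3, n), Add(-13, n))) = Add(-7, Add(-13, Mul(4, n))) = Add(-20, Mul(4, n)))
Add(Mul(-341, -489), Function('R')(12, -13)) = Add(Mul(-341, -489), Add(-20, Mul(4, 12))) = Add(166749, Add(-20, 48)) = Add(166749, 28) = 166777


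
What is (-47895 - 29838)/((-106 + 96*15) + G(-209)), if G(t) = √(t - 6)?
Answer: -34565274/593257 + 25911*I*√215/593257 ≈ -58.264 + 0.64041*I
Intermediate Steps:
G(t) = √(-6 + t)
(-47895 - 29838)/((-106 + 96*15) + G(-209)) = (-47895 - 29838)/((-106 + 96*15) + √(-6 - 209)) = -77733/((-106 + 1440) + √(-215)) = -77733/(1334 + I*√215)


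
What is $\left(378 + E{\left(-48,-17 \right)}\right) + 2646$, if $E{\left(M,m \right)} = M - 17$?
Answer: $2959$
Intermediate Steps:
$E{\left(M,m \right)} = -17 + M$
$\left(378 + E{\left(-48,-17 \right)}\right) + 2646 = \left(378 - 65\right) + 2646 = 313 + 2646 = 2959$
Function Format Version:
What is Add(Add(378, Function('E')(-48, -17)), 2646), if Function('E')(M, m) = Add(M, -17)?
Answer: 2959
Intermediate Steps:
Function('E')(M, m) = Add(-17, M)
Add(Add(378, Function('E')(-48, -17)), 2646) = Add(Add(378, Add(-17, -48)), 2646) = Add(Add(378, -65), 2646) = Add(313, 2646) = 2959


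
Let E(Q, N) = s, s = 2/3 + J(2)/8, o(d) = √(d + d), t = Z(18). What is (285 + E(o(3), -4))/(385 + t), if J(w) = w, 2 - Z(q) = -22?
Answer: 3431/4908 ≈ 0.69906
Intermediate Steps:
Z(q) = 24 (Z(q) = 2 - 1*(-22) = 2 + 22 = 24)
t = 24
o(d) = √2*√d (o(d) = √(2*d) = √2*√d)
s = 11/12 (s = 2/3 + 2/8 = 2*(⅓) + 2*(⅛) = ⅔ + ¼ = 11/12 ≈ 0.91667)
E(Q, N) = 11/12
(285 + E(o(3), -4))/(385 + t) = (285 + 11/12)/(385 + 24) = (3431/12)/409 = (3431/12)*(1/409) = 3431/4908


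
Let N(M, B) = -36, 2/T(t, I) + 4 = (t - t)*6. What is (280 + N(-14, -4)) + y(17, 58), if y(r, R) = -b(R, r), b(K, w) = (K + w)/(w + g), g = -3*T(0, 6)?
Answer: 8878/37 ≈ 239.95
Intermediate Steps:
T(t, I) = -1/2 (T(t, I) = 2/(-4 + (t - t)*6) = 2/(-4 + 0*6) = 2/(-4 + 0) = 2/(-4) = 2*(-1/4) = -1/2)
g = 3/2 (g = -3*(-1/2) = 3/2 ≈ 1.5000)
b(K, w) = (K + w)/(3/2 + w) (b(K, w) = (K + w)/(w + 3/2) = (K + w)/(3/2 + w))
y(r, R) = -2*(R + r)/(3 + 2*r)
(280 + N(-14, -4)) + y(17, 58) = (280 - 36) + 2*(-1*58 - 1*17)/(3 + 2*17) = 244 + 2*(-58 - 17)/(3 + 34) = 244 + 2*(-75)/37 = 244 + 2*(1/37)*(-75) = 244 - 150/37 = 8878/37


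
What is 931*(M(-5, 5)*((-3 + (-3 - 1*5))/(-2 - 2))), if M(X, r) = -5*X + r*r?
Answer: 256025/2 ≈ 1.2801e+5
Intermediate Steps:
M(X, r) = r² - 5*X (M(X, r) = -5*X + r² = r² - 5*X)
931*(M(-5, 5)*((-3 + (-3 - 1*5))/(-2 - 2))) = 931*((5² - 5*(-5))*((-3 + (-3 - 1*5))/(-2 - 2))) = 931*((25 + 25)*((-3 + (-3 - 5))/(-4))) = 931*(50*((-3 - 8)*(-¼))) = 931*(50*(-11*(-¼))) = 931*(50*(11/4)) = 931*(275/2) = 256025/2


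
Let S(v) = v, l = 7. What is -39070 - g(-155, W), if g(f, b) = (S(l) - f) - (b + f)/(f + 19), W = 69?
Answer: -2667733/68 ≈ -39231.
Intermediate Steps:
g(f, b) = 7 - f - (b + f)/(19 + f) (g(f, b) = (7 - f) - (b + f)/(f + 19) = (7 - f) - (b + f)/(19 + f) = 7 - f - (b + f)/(19 + f))
-39070 - g(-155, W) = -39070 - (133 - 1*69 - 1*(-155)**2 - 13*(-155))/(19 - 155) = -39070 - (133 - 69 - 1*24025 + 2015)/(-136) = -39070 - (-1)*(133 - 69 - 24025 + 2015)/136 = -39070 - (-1)*(-21946)/136 = -39070 - 1*10973/68 = -39070 - 10973/68 = -2667733/68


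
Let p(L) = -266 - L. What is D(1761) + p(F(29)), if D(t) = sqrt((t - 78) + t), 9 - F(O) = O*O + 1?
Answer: 567 + 2*sqrt(861) ≈ 625.69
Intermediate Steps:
F(O) = 8 - O**2 (F(O) = 9 - (O*O + 1) = 9 - (O**2 + 1) = 9 - (1 + O**2) = 9 + (-1 - O**2) = 8 - O**2)
D(t) = sqrt(-78 + 2*t) (D(t) = sqrt((-78 + t) + t) = sqrt(-78 + 2*t))
D(1761) + p(F(29)) = sqrt(-78 + 2*1761) + (-266 - (8 - 1*29**2)) = sqrt(-78 + 3522) + (-266 - (8 - 1*841)) = sqrt(3444) + (-266 - (8 - 841)) = 2*sqrt(861) + (-266 - 1*(-833)) = 2*sqrt(861) + (-266 + 833) = 2*sqrt(861) + 567 = 567 + 2*sqrt(861)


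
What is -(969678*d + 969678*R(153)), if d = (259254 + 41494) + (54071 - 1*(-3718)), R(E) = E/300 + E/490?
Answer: -851782284077031/2450 ≈ -3.4767e+11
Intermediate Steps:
R(E) = 79*E/14700 (R(E) = E*(1/300) + E*(1/490) = E/300 + E/490 = 79*E/14700)
d = 358537 (d = 300748 + (54071 + 3718) = 300748 + 57789 = 358537)
-(969678*d + 969678*R(153)) = -969678/(1/((79/14700)*153 + 358537)) = -969678/(1/(4029/4900 + 358537)) = -969678/(1/(1756835329/4900)) = -969678/4900/1756835329 = -969678*1756835329/4900 = -851782284077031/2450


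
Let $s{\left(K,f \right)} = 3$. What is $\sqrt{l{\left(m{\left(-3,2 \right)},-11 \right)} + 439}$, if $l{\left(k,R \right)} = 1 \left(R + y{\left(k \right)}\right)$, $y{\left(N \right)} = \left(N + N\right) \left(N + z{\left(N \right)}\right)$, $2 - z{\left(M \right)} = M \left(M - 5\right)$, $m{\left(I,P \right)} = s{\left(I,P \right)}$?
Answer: $\sqrt{494} \approx 22.226$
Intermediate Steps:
$m{\left(I,P \right)} = 3$
$z{\left(M \right)} = 2 - M \left(-5 + M\right)$ ($z{\left(M \right)} = 2 - M \left(M - 5\right) = 2 - M \left(-5 + M\right)$)
$y{\left(N \right)} = 2 N \left(2 - N^{2} + 6 N\right)$ ($y{\left(N \right)} = \left(N + N\right) \left(N + \left(2 - N^{2} + 5 N\right)\right) = 2 N \left(2 - N^{2} + 6 N\right)$)
$l{\left(k,R \right)} = R + 2 k \left(2 - k^{2} + 6 k\right)$ ($l{\left(k,R \right)} = 1 \left(R + 2 k \left(2 - k^{2} + 6 k\right)\right) = R + 2 k \left(2 - k^{2} + 6 k\right)$)
$\sqrt{l{\left(m{\left(-3,2 \right)},-11 \right)} + 439} = \sqrt{\left(-11 + 2 \cdot 3 \left(2 - 3^{2} + 6 \cdot 3\right)\right) + 439} = \sqrt{\left(-11 + 2 \cdot 3 \left(2 - 9 + 18\right)\right) + 439} = \sqrt{\left(-11 + 2 \cdot 3 \cdot 11\right) + 439} = \sqrt{\left(-11 + 66\right) + 439} = \sqrt{55 + 439} = \sqrt{494}$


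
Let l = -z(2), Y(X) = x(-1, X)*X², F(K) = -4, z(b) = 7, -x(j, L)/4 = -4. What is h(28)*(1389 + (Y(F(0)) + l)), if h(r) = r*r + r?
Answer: 1330056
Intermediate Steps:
x(j, L) = 16 (x(j, L) = -4*(-4) = 16)
h(r) = r + r² (h(r) = r² + r = r + r²)
Y(X) = 16*X²
l = -7 (l = -1*7 = -7)
h(28)*(1389 + (Y(F(0)) + l)) = (28*(1 + 28))*(1389 + (16*(-4)² - 7)) = (28*29)*(1389 + (16*16 - 7)) = 812*(1389 + (256 - 7)) = 812*(1389 + 249) = 812*1638 = 1330056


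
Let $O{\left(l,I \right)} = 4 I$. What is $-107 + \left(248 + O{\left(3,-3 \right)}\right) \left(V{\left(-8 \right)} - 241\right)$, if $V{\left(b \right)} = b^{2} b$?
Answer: $-177815$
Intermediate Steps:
$V{\left(b \right)} = b^{3}$
$-107 + \left(248 + O{\left(3,-3 \right)}\right) \left(V{\left(-8 \right)} - 241\right) = -107 + \left(248 + 4 \left(-3\right)\right) \left(\left(-8\right)^{3} - 241\right) = -107 + \left(248 - 12\right) \left(-512 - 241\right) = -107 + 236 \left(-753\right) = -107 - 177708 = -177815$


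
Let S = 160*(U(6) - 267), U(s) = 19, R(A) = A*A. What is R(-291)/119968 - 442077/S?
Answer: 1762351113/148760320 ≈ 11.847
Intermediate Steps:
R(A) = A²
S = -39680 (S = 160*(19 - 267) = 160*(-248) = -39680)
R(-291)/119968 - 442077/S = (-291)²/119968 - 442077/(-39680) = 84681*(1/119968) - 442077*(-1/39680) = 84681/119968 + 442077/39680 = 1762351113/148760320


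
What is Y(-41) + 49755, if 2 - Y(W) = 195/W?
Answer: 2040232/41 ≈ 49762.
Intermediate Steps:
Y(W) = 2 - 195/W
Y(-41) + 49755 = (2 - 195/(-41)) + 49755 = (2 - 195*(-1/41)) + 49755 = (2 + 195/41) + 49755 = 277/41 + 49755 = 2040232/41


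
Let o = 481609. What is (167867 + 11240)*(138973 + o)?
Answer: 111150580274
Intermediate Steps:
(167867 + 11240)*(138973 + o) = (167867 + 11240)*(138973 + 481609) = 179107*620582 = 111150580274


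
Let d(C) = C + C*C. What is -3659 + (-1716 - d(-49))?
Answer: -7727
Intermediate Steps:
d(C) = C + C²
-3659 + (-1716 - d(-49)) = -3659 + (-1716 - (-49)*(1 - 49)) = -3659 + (-1716 - (-49)*(-48)) = -3659 + (-1716 - 1*2352) = -3659 + (-1716 - 2352) = -3659 - 4068 = -7727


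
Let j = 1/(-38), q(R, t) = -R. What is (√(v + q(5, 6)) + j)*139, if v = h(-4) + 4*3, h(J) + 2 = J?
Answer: 5143/38 ≈ 135.34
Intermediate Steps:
h(J) = -2 + J
j = -1/38 ≈ -0.026316
v = 6 (v = (-2 - 4) + 4*3 = -6 + 12 = 6)
(√(v + q(5, 6)) + j)*139 = (√(6 - 1*5) - 1/38)*139 = (√(6 - 5) - 1/38)*139 = (√1 - 1/38)*139 = (1 - 1/38)*139 = (37/38)*139 = 5143/38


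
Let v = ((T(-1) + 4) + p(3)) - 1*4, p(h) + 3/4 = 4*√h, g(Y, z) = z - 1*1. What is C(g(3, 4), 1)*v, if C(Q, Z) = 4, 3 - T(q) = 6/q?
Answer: 33 + 16*√3 ≈ 60.713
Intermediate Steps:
g(Y, z) = -1 + z (g(Y, z) = z - 1 = -1 + z)
p(h) = -¾ + 4*√h
T(q) = 3 - 6/q
v = 33/4 + 4*√3 (v = (((3 - 6/(-1)) + 4) + (-¾ + 4*√3)) - 1*4 = (((3 - 6*(-1)) + 4) + (-¾ + 4*√3)) - 4 = (((3 + 6) + 4) + (-¾ + 4*√3)) - 4 = ((9 + 4) + (-¾ + 4*√3)) - 4 = (13 + (-¾ + 4*√3)) - 4 = (49/4 + 4*√3) - 4 = 33/4 + 4*√3 ≈ 15.178)
C(g(3, 4), 1)*v = 4*(33/4 + 4*√3) = 33 + 16*√3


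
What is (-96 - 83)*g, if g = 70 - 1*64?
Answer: -1074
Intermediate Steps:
g = 6 (g = 70 - 64 = 6)
(-96 - 83)*g = (-96 - 83)*6 = -179*6 = -1074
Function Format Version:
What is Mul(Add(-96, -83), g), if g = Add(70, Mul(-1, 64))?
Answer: -1074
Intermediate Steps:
g = 6 (g = Add(70, -64) = 6)
Mul(Add(-96, -83), g) = Mul(Add(-96, -83), 6) = Mul(-179, 6) = -1074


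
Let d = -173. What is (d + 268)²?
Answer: 9025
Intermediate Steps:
(d + 268)² = (-173 + 268)² = 95² = 9025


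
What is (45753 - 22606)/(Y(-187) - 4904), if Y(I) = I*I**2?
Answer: -23147/6544107 ≈ -0.0035371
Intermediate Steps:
Y(I) = I**3
(45753 - 22606)/(Y(-187) - 4904) = (45753 - 22606)/((-187)**3 - 4904) = 23147/(-6539203 - 4904) = 23147/(-6544107) = 23147*(-1/6544107) = -23147/6544107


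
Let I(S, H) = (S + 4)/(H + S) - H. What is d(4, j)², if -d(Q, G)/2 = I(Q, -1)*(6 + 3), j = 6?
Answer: 4356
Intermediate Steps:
I(S, H) = -H + (4 + S)/(H + S) (I(S, H) = (4 + S)/(H + S) - H = -H + (4 + S)/(H + S))
d(Q, G) = -18*(3 + 2*Q)/(-1 + Q) (d(Q, G) = -2*(4 + Q - 1*(-1)² - 1*(-1)*Q)/(-1 + Q)*(6 + 3) = -2*(4 + Q - 1*1 + Q)/(-1 + Q)*9 = -2*(4 + Q - 1 + Q)/(-1 + Q)*9 = -2*(3 + 2*Q)/(-1 + Q)*9 = -18*(3 + 2*Q)/(-1 + Q))
d(4, j)² = (18*(-3 - 2*4)/(-1 + 4))² = (18*(-3 - 8)/3)² = (18*(⅓)*(-11))² = (-66)² = 4356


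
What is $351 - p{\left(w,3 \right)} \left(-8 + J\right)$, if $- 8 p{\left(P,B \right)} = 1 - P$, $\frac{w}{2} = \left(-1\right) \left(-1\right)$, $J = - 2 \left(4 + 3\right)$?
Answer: $\frac{1415}{4} \approx 353.75$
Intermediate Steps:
$J = -14$ ($J = \left(-2\right) 7 = -14$)
$w = 2$ ($w = 2 \left(\left(-1\right) \left(-1\right)\right) = 2 \cdot 1 = 2$)
$p{\left(P,B \right)} = - \frac{1}{8} + \frac{P}{8}$ ($p{\left(P,B \right)} = - \frac{1 - P}{8} = - \frac{1}{8} + \frac{P}{8}$)
$351 - p{\left(w,3 \right)} \left(-8 + J\right) = 351 - \left(- \frac{1}{8} + \frac{1}{8} \cdot 2\right) \left(-8 - 14\right) = 351 - \left(- \frac{1}{8} + \frac{1}{4}\right) \left(-22\right) = 351 - \frac{1}{8} \left(-22\right) = 351 - - \frac{11}{4} = 351 + \frac{11}{4} = \frac{1415}{4}$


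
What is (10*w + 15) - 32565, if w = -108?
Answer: -33630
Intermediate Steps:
(10*w + 15) - 32565 = (10*(-108) + 15) - 32565 = (-1080 + 15) - 32565 = -1065 - 32565 = -33630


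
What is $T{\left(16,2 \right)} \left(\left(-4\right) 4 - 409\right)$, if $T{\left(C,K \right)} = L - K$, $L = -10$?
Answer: $5100$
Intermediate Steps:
$T{\left(C,K \right)} = -10 - K$
$T{\left(16,2 \right)} \left(\left(-4\right) 4 - 409\right) = \left(-10 - 2\right) \left(\left(-4\right) 4 - 409\right) = \left(-10 - 2\right) \left(-16 - 409\right) = \left(-12\right) \left(-425\right) = 5100$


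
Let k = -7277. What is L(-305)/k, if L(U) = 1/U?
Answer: 1/2219485 ≈ 4.5056e-7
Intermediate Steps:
L(-305)/k = 1/(-305*(-7277)) = -1/305*(-1/7277) = 1/2219485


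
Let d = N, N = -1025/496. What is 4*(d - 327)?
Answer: -163217/124 ≈ -1316.3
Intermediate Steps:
N = -1025/496 (N = -1025*1/496 = -1025/496 ≈ -2.0665)
d = -1025/496 ≈ -2.0665
4*(d - 327) = 4*(-1025/496 - 327) = 4*(-163217/496) = -163217/124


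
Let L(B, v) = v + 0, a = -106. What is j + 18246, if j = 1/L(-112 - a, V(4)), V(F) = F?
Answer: 72985/4 ≈ 18246.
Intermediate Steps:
L(B, v) = v
j = ¼ (j = 1/4 = ¼ ≈ 0.25000)
j + 18246 = ¼ + 18246 = 72985/4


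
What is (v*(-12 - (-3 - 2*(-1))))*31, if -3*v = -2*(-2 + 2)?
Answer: 0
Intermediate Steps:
v = 0 (v = -(-2)*(-2 + 2)/3 = -(-2)*0/3 = -1/3*0 = 0)
(v*(-12 - (-3 - 2*(-1))))*31 = (0*(-12 - (-3 - 2*(-1))))*31 = (0*(-12 - (-3 + 2)))*31 = (0*(-12 - 1*(-1)))*31 = (0*(-12 + 1))*31 = (0*(-11))*31 = 0*31 = 0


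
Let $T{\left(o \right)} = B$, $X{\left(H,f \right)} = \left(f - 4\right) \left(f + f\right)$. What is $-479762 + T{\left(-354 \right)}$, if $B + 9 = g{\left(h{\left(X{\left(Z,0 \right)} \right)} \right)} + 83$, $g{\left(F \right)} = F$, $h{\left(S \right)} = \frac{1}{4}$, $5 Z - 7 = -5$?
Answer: $- \frac{1918751}{4} \approx -4.7969 \cdot 10^{5}$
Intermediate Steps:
$Z = \frac{2}{5}$ ($Z = \frac{7}{5} + \frac{1}{5} \left(-5\right) = \frac{7}{5} - 1 = \frac{2}{5} \approx 0.4$)
$X{\left(H,f \right)} = 2 f \left(-4 + f\right)$ ($X{\left(H,f \right)} = \left(-4 + f\right) 2 f = 2 f \left(-4 + f\right)$)
$h{\left(S \right)} = \frac{1}{4}$
$B = \frac{297}{4}$ ($B = -9 + \left(\frac{1}{4} + 83\right) = -9 + \frac{333}{4} = \frac{297}{4} \approx 74.25$)
$T{\left(o \right)} = \frac{297}{4}$
$-479762 + T{\left(-354 \right)} = -479762 + \frac{297}{4} = - \frac{1918751}{4}$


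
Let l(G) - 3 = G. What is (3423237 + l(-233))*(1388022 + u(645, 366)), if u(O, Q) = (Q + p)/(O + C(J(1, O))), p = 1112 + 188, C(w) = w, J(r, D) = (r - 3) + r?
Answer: 218556022356917/46 ≈ 4.7512e+12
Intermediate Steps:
l(G) = 3 + G
J(r, D) = -3 + 2*r (J(r, D) = (-3 + r) + r = -3 + 2*r)
p = 1300
u(O, Q) = (1300 + Q)/(-1 + O) (u(O, Q) = (Q + 1300)/(O + (-3 + 2*1)) = (1300 + Q)/(O + (-3 + 2)) = (1300 + Q)/(O - 1) = (1300 + Q)/(-1 + O))
(3423237 + l(-233))*(1388022 + u(645, 366)) = (3423237 + (3 - 233))*(1388022 + (1300 + 366)/(-1 + 645)) = (3423237 - 230)*(1388022 + 1666/644) = 3423007*(1388022 + (1/644)*1666) = 3423007*(1388022 + 119/46) = 3423007*(63849131/46) = 218556022356917/46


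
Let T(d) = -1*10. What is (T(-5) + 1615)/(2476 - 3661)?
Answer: -107/79 ≈ -1.3544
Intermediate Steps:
T(d) = -10
(T(-5) + 1615)/(2476 - 3661) = (-10 + 1615)/(2476 - 3661) = 1605/(-1185) = 1605*(-1/1185) = -107/79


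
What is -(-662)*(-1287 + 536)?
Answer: -497162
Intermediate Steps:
-(-662)*(-1287 + 536) = -(-662)*(-751) = -1*497162 = -497162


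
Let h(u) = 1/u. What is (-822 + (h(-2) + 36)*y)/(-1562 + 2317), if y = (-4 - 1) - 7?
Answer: -1248/755 ≈ -1.6530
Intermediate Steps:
y = -12 (y = -5 - 7 = -12)
(-822 + (h(-2) + 36)*y)/(-1562 + 2317) = (-822 + (1/(-2) + 36)*(-12))/(-1562 + 2317) = (-822 + (-1/2 + 36)*(-12))/755 = (-822 + (71/2)*(-12))*(1/755) = (-822 - 426)*(1/755) = -1248*1/755 = -1248/755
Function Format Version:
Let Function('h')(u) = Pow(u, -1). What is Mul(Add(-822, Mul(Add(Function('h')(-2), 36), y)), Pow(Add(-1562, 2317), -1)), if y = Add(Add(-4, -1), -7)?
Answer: Rational(-1248, 755) ≈ -1.6530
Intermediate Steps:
y = -12 (y = Add(-5, -7) = -12)
Mul(Add(-822, Mul(Add(Function('h')(-2), 36), y)), Pow(Add(-1562, 2317), -1)) = Mul(Add(-822, Mul(Add(Pow(-2, -1), 36), -12)), Pow(Add(-1562, 2317), -1)) = Mul(Add(-822, Mul(Add(Rational(-1, 2), 36), -12)), Pow(755, -1)) = Mul(Add(-822, Mul(Rational(71, 2), -12)), Rational(1, 755)) = Mul(Add(-822, -426), Rational(1, 755)) = Mul(-1248, Rational(1, 755)) = Rational(-1248, 755)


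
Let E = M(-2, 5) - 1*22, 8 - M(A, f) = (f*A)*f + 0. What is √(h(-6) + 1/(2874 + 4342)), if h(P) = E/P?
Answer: I*√19526045/1804 ≈ 2.4495*I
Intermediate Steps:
M(A, f) = 8 - A*f² (M(A, f) = 8 - ((f*A)*f + 0) = 8 - ((A*f)*f + 0) = 8 - (A*f² + 0) = 8 - A*f²)
E = 36 (E = (8 - 1*(-2)*5²) - 1*22 = (8 - 1*(-2)*25) - 22 = (8 + 50) - 22 = 58 - 22 = 36)
h(P) = 36/P
√(h(-6) + 1/(2874 + 4342)) = √(36/(-6) + 1/(2874 + 4342)) = √(36*(-⅙) + 1/7216) = √(-6 + 1/7216) = √(-43295/7216) = I*√19526045/1804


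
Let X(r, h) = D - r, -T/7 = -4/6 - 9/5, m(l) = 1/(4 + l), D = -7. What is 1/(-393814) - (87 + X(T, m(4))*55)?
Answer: 1474045799/1181442 ≈ 1247.7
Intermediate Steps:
T = 259/15 (T = -7*(-4/6 - 9/5) = -7*(-4*⅙ - 9*⅕) = -7*(-⅔ - 9/5) = -7*(-37/15) = 259/15 ≈ 17.267)
X(r, h) = -7 - r
1/(-393814) - (87 + X(T, m(4))*55) = 1/(-393814) - (87 + (-7 - 1*259/15)*55) = -1/393814 - (87 + (-7 - 259/15)*55) = -1/393814 - (87 - 364/15*55) = -1/393814 - (87 - 4004/3) = -1/393814 - 1*(-3743/3) = -1/393814 + 3743/3 = 1474045799/1181442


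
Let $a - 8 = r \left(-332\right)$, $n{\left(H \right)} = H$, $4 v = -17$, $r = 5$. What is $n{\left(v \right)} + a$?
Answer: $- \frac{6625}{4} \approx -1656.3$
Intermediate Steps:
$v = - \frac{17}{4}$ ($v = \frac{1}{4} \left(-17\right) = - \frac{17}{4} \approx -4.25$)
$a = -1652$ ($a = 8 + 5 \left(-332\right) = 8 - 1660 = -1652$)
$n{\left(v \right)} + a = - \frac{17}{4} - 1652 = - \frac{6625}{4}$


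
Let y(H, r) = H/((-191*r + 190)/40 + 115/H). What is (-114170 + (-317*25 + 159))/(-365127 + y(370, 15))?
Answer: 2402505008/7194206801 ≈ 0.33395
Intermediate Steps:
y(H, r) = H/(19/4 + 115/H - 191*r/40) (y(H, r) = H/((190 - 191*r)*(1/40) + 115/H) = H/((19/4 - 191*r/40) + 115/H) = H/(19/4 + 115/H - 191*r/40))
(-114170 + (-317*25 + 159))/(-365127 + y(370, 15)) = (-114170 + (-317*25 + 159))/(-365127 + 40*370**2/(4600 + 190*370 - 191*370*15)) = (-114170 + (-7925 + 159))/(-365127 + 40*136900/(4600 + 70300 - 1060050)) = (-114170 - 7766)/(-365127 + 40*136900/(-985150)) = -121936/(-365127 + 40*136900*(-1/985150)) = -121936/(-365127 - 109520/19703) = -121936/(-7194206801/19703) = -121936*(-19703/7194206801) = 2402505008/7194206801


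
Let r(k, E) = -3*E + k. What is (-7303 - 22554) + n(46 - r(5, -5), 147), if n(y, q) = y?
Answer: -29831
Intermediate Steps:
r(k, E) = k - 3*E
(-7303 - 22554) + n(46 - r(5, -5), 147) = (-7303 - 22554) + (46 - (5 - 3*(-5))) = -29857 + (46 - (5 + 15)) = -29857 + (46 - 1*20) = -29857 + (46 - 20) = -29857 + 26 = -29831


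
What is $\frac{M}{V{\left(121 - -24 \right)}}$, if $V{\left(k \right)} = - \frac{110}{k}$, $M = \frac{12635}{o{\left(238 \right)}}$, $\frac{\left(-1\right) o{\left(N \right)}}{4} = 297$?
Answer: $\frac{366415}{26136} \approx 14.02$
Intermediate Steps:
$o{\left(N \right)} = -1188$ ($o{\left(N \right)} = \left(-4\right) 297 = -1188$)
$M = - \frac{12635}{1188}$ ($M = \frac{12635}{-1188} = 12635 \left(- \frac{1}{1188}\right) = - \frac{12635}{1188} \approx -10.636$)
$\frac{M}{V{\left(121 - -24 \right)}} = - \frac{12635}{1188 \left(- \frac{110}{121 - -24}\right)} = - \frac{12635}{1188 \left(- \frac{110}{121 + 24}\right)} = - \frac{12635}{1188 \left(- \frac{110}{145}\right)} = - \frac{12635}{1188 \left(\left(-110\right) \frac{1}{145}\right)} = - \frac{12635}{1188 \left(- \frac{22}{29}\right)} = \left(- \frac{12635}{1188}\right) \left(- \frac{29}{22}\right) = \frac{366415}{26136}$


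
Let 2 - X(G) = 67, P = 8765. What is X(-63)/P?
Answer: -13/1753 ≈ -0.0074159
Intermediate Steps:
X(G) = -65 (X(G) = 2 - 1*67 = 2 - 67 = -65)
X(-63)/P = -65/8765 = -65*1/8765 = -13/1753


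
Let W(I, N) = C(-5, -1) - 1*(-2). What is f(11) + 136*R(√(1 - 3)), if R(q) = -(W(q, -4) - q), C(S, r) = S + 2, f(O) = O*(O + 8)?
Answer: 345 + 136*I*√2 ≈ 345.0 + 192.33*I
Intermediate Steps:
f(O) = O*(8 + O)
C(S, r) = 2 + S
W(I, N) = -1 (W(I, N) = (2 - 5) - 1*(-2) = -3 + 2 = -1)
R(q) = 1 + q (R(q) = -(-1 - q) = 1 + q)
f(11) + 136*R(√(1 - 3)) = 11*(8 + 11) + 136*(1 + √(1 - 3)) = 11*19 + 136*(1 + √(-2)) = 209 + 136*(1 + I*√2) = 209 + (136 + 136*I*√2) = 345 + 136*I*√2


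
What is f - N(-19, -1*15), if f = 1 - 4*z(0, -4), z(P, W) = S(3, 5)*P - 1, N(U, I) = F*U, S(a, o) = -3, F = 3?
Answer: 62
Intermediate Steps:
N(U, I) = 3*U
z(P, W) = -1 - 3*P (z(P, W) = -3*P - 1 = -1 - 3*P)
f = 5 (f = 1 - 4*(-1 - 3*0) = 1 - 4*(-1 + 0) = 1 - 4*(-1) = 1 + 4 = 5)
f - N(-19, -1*15) = 5 - 3*(-19) = 5 - 1*(-57) = 5 + 57 = 62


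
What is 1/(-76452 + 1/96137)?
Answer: -96137/7349865923 ≈ -1.3080e-5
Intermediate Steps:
1/(-76452 + 1/96137) = 1/(-7349865923/96137) = -96137/7349865923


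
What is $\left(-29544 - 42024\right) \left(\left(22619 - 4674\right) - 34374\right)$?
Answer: $1175790672$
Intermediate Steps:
$\left(-29544 - 42024\right) \left(\left(22619 - 4674\right) - 34374\right) = - 71568 \left(17945 - 34374\right) = \left(-71568\right) \left(-16429\right) = 1175790672$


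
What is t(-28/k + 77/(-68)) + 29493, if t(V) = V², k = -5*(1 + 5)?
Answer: 30684558409/1040400 ≈ 29493.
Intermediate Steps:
k = -30 (k = -5*6 = -30)
t(-28/k + 77/(-68)) + 29493 = (-28/(-30) + 77/(-68))² + 29493 = (-28*(-1/30) + 77*(-1/68))² + 29493 = (14/15 - 77/68)² + 29493 = (-203/1020)² + 29493 = 41209/1040400 + 29493 = 30684558409/1040400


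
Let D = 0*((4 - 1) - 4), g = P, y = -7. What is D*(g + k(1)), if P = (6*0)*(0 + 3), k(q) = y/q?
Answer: 0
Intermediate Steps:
k(q) = -7/q
P = 0 (P = 0*3 = 0)
g = 0
D = 0 (D = 0*(3 - 4) = 0*(-1) = 0)
D*(g + k(1)) = 0*(0 - 7/1) = 0*(0 - 7*1) = 0*(0 - 7) = 0*(-7) = 0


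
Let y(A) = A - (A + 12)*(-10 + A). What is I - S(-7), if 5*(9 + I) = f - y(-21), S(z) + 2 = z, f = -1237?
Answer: -937/5 ≈ -187.40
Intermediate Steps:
S(z) = -2 + z
y(A) = A - (-10 + A)*(12 + A) (y(A) = A - (12 + A)*(-10 + A) = A - (-10 + A)*(12 + A))
I = -982/5 (I = -9 + (-1237 - (120 - 1*(-21) - 1*(-21)²))/5 = -9 + (-1237 - (120 + 21 - 1*441))/5 = -9 + (-1237 - (120 + 21 - 441))/5 = -9 + (-1237 - 1*(-300))/5 = -9 + (-1237 + 300)/5 = -9 + (⅕)*(-937) = -9 - 937/5 = -982/5 ≈ -196.40)
I - S(-7) = -982/5 - (-2 - 7) = -982/5 - 1*(-9) = -982/5 + 9 = -937/5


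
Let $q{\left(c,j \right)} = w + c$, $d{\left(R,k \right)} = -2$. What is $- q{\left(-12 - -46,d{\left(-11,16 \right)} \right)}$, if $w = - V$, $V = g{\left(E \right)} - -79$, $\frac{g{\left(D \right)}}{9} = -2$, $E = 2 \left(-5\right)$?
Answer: $27$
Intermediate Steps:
$E = -10$
$g{\left(D \right)} = -18$ ($g{\left(D \right)} = 9 \left(-2\right) = -18$)
$V = 61$ ($V = -18 - -79 = -18 + 79 = 61$)
$w = -61$ ($w = \left(-1\right) 61 = -61$)
$q{\left(c,j \right)} = -61 + c$
$- q{\left(-12 - -46,d{\left(-11,16 \right)} \right)} = - (-61 - -34) = - (-61 + \left(-12 + 46\right)) = - (-61 + 34) = \left(-1\right) \left(-27\right) = 27$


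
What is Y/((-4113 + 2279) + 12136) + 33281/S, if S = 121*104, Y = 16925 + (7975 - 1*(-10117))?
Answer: 391757395/64820184 ≈ 6.0438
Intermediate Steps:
Y = 35017 (Y = 16925 + (7975 + 10117) = 16925 + 18092 = 35017)
S = 12584
Y/((-4113 + 2279) + 12136) + 33281/S = 35017/((-4113 + 2279) + 12136) + 33281/12584 = 35017/(-1834 + 12136) + 33281*(1/12584) = 35017/10302 + 33281/12584 = 391757395/64820184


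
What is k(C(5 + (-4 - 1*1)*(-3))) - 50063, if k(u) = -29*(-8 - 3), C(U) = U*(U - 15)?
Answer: -49744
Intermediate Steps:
C(U) = U*(-15 + U)
k(u) = 319 (k(u) = -29*(-11) = 319)
k(C(5 + (-4 - 1*1)*(-3))) - 50063 = 319 - 50063 = -49744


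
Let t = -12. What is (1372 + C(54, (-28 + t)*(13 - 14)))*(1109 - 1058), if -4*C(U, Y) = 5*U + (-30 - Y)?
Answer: 67422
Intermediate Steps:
C(U, Y) = 15/2 - 5*U/4 + Y/4 (C(U, Y) = -(5*U + (-30 - Y))/4 = -(-30 - Y + 5*U)/4 = 15/2 - 5*U/4 + Y/4)
(1372 + C(54, (-28 + t)*(13 - 14)))*(1109 - 1058) = (1372 + (15/2 - 5/4*54 + ((-28 - 12)*(13 - 14))/4))*(1109 - 1058) = (1372 + (15/2 - 135/2 + (-40*(-1))/4))*51 = (1372 + (15/2 - 135/2 + (¼)*40))*51 = (1372 + (15/2 - 135/2 + 10))*51 = (1372 - 50)*51 = 1322*51 = 67422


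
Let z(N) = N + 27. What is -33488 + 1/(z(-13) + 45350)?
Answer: -1519149631/45364 ≈ -33488.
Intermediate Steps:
z(N) = 27 + N
-33488 + 1/(z(-13) + 45350) = -33488 + 1/((27 - 13) + 45350) = -33488 + 1/(14 + 45350) = -33488 + 1/45364 = -1519149631/45364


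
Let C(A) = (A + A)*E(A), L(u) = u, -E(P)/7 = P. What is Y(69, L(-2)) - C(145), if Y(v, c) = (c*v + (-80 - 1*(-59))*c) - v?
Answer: 294185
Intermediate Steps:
E(P) = -7*P
C(A) = -14*A**2 (C(A) = (A + A)*(-7*A) = (2*A)*(-7*A) = -14*A**2)
Y(v, c) = -v - 21*c + c*v (Y(v, c) = (c*v + (-80 + 59)*c) - v = (c*v - 21*c) - v = (-21*c + c*v) - v = -v - 21*c + c*v)
Y(69, L(-2)) - C(145) = (-1*69 - 21*(-2) - 2*69) - (-14)*145**2 = (-69 + 42 - 138) - (-14)*21025 = -165 - 1*(-294350) = -165 + 294350 = 294185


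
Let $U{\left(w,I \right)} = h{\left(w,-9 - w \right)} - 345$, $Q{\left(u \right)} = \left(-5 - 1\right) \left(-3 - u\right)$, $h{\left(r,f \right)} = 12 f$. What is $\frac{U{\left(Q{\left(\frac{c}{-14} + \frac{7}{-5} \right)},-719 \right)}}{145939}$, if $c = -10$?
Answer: $- \frac{21687}{5107865} \approx -0.0042458$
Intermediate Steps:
$Q{\left(u \right)} = 18 + 6 u$ ($Q{\left(u \right)} = - 6 \left(-3 - u\right) = 18 + 6 u$)
$U{\left(w,I \right)} = -453 - 12 w$ ($U{\left(w,I \right)} = 12 \left(-9 - w\right) - 345 = \left(-108 - 12 w\right) - 345 = -453 - 12 w$)
$\frac{U{\left(Q{\left(\frac{c}{-14} + \frac{7}{-5} \right)},-719 \right)}}{145939} = \frac{-453 - 12 \left(18 + 6 \left(- \frac{10}{-14} + \frac{7}{-5}\right)\right)}{145939} = \left(-453 - 12 \left(18 + 6 \left(\left(-10\right) \left(- \frac{1}{14}\right) + 7 \left(- \frac{1}{5}\right)\right)\right)\right) \frac{1}{145939} = \left(-453 - 12 \left(18 + 6 \left(\frac{5}{7} - \frac{7}{5}\right)\right)\right) \frac{1}{145939} = \left(-453 - 12 \left(18 + 6 \left(- \frac{24}{35}\right)\right)\right) \frac{1}{145939} = \left(-453 - 12 \left(18 - \frac{144}{35}\right)\right) \frac{1}{145939} = \left(-453 - \frac{5832}{35}\right) \frac{1}{145939} = \left(- \frac{21687}{35}\right) \frac{1}{145939} = - \frac{21687}{5107865}$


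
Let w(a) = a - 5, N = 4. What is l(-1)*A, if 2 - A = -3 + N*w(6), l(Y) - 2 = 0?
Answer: 2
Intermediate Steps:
l(Y) = 2 (l(Y) = 2 + 0 = 2)
w(a) = -5 + a
A = 1 (A = 2 - (-3 + 4*(-5 + 6)) = 2 - (-3 + 4*1) = 2 - (-3 + 4) = 2 - 1*1 = 2 - 1 = 1)
l(-1)*A = 2*1 = 2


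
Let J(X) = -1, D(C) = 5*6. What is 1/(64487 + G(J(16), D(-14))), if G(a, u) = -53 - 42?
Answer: 1/64392 ≈ 1.5530e-5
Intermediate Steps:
D(C) = 30
G(a, u) = -95
1/(64487 + G(J(16), D(-14))) = 1/(64487 - 95) = 1/64392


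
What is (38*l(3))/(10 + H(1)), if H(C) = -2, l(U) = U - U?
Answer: 0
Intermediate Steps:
l(U) = 0
(38*l(3))/(10 + H(1)) = (38*0)/(10 - 2) = 0/8 = 0*(⅛) = 0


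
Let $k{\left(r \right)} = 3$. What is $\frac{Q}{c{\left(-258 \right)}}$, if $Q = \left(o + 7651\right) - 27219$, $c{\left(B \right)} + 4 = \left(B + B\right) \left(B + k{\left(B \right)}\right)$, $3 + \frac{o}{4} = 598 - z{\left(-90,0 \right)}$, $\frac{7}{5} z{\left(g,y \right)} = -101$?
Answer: $- \frac{14787}{115129} \approx -0.12844$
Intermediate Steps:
$z{\left(g,y \right)} = - \frac{505}{7}$ ($z{\left(g,y \right)} = \frac{5}{7} \left(-101\right) = - \frac{505}{7}$)
$o = \frac{18680}{7}$ ($o = -12 + 4 \left(598 - - \frac{505}{7}\right) = -12 + 4 \left(598 + \frac{505}{7}\right) = -12 + 4 \cdot \frac{4691}{7} = -12 + \frac{18764}{7} = \frac{18680}{7} \approx 2668.6$)
$c{\left(B \right)} = -4 + 2 B \left(3 + B\right)$ ($c{\left(B \right)} = -4 + \left(B + B\right) \left(B + 3\right) = -4 + 2 B \left(3 + B\right)$)
$Q = - \frac{118296}{7}$ ($Q = \left(\frac{18680}{7} + 7651\right) - 27219 = \frac{72237}{7} - 27219 = - \frac{118296}{7} \approx -16899.0$)
$\frac{Q}{c{\left(-258 \right)}} = - \frac{118296}{7 \left(-4 + 2 \left(-258\right)^{2} + 6 \left(-258\right)\right)} = - \frac{118296}{7 \left(-4 + 2 \cdot 66564 - 1548\right)} = - \frac{118296}{7 \left(-4 + 133128 - 1548\right)} = - \frac{118296}{7 \cdot 131576} = \left(- \frac{118296}{7}\right) \frac{1}{131576} = - \frac{14787}{115129}$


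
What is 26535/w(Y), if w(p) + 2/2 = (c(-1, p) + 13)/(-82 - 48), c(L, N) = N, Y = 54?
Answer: -3449550/197 ≈ -17510.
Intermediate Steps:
w(p) = -11/10 - p/130 (w(p) = -1 + (p + 13)/(-82 - 48) = -1 + (13 + p)/(-130) = -1 + (13 + p)*(-1/130) = -1 + (-⅒ - p/130) = -11/10 - p/130)
26535/w(Y) = 26535/(-11/10 - 1/130*54) = 26535/(-11/10 - 27/65) = 26535/(-197/130) = 26535*(-130/197) = -3449550/197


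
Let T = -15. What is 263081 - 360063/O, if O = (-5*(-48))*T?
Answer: 105272407/400 ≈ 2.6318e+5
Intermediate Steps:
O = -3600 (O = -5*(-48)*(-15) = 240*(-15) = -3600)
263081 - 360063/O = 263081 - 360063/(-3600) = 263081 - 360063*(-1)/3600 = 263081 - 1*(-40007/400) = 263081 + 40007/400 = 105272407/400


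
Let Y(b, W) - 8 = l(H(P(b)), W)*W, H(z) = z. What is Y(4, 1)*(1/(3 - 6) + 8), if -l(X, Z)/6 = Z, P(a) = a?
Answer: 46/3 ≈ 15.333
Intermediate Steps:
l(X, Z) = -6*Z
Y(b, W) = 8 - 6*W² (Y(b, W) = 8 + (-6*W)*W = 8 - 6*W²)
Y(4, 1)*(1/(3 - 6) + 8) = (8 - 6*1²)*(1/(3 - 6) + 8) = (8 - 6*1)*(1/(-3) + 8) = (8 - 6)*(-⅓ + 8) = 2*(23/3) = 46/3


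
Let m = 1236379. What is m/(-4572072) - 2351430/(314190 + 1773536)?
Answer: -6666063923557/4772616794136 ≈ -1.3967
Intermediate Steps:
m/(-4572072) - 2351430/(314190 + 1773536) = 1236379/(-4572072) - 2351430/(314190 + 1773536) = 1236379*(-1/4572072) - 2351430/2087726 = -1236379/4572072 - 2351430*1/2087726 = -1236379/4572072 - 1175715/1043863 = -6666063923557/4772616794136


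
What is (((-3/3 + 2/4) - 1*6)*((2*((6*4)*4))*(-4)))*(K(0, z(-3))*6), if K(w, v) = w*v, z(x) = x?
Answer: 0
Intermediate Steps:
K(w, v) = v*w
(((-3/3 + 2/4) - 1*6)*((2*((6*4)*4))*(-4)))*(K(0, z(-3))*6) = (((-3/3 + 2/4) - 1*6)*((2*((6*4)*4))*(-4)))*(-3*0*6) = (((-3*⅓ + 2*(¼)) - 6)*((2*(24*4))*(-4)))*(0*6) = (((-1 + ½) - 6)*((2*96)*(-4)))*0 = ((-½ - 6)*(192*(-4)))*0 = -13/2*(-768)*0 = 4992*0 = 0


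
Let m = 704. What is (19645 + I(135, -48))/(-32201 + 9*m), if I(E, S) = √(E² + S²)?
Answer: -3929/5173 - 3*√2281/25865 ≈ -0.76506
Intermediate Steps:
(19645 + I(135, -48))/(-32201 + 9*m) = (19645 + √(135² + (-48)²))/(-32201 + 9*704) = (19645 + √(18225 + 2304))/(-32201 + 6336) = (19645 + √20529)/(-25865) = (19645 + 3*√2281)*(-1/25865) = -3929/5173 - 3*√2281/25865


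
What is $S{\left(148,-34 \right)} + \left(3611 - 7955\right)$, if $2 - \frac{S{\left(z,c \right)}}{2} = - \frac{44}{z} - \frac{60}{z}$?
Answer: $- \frac{160528}{37} \approx -4338.6$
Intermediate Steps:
$S{\left(z,c \right)} = 4 + \frac{208}{z}$ ($S{\left(z,c \right)} = 4 - 2 \left(- \frac{44}{z} - \frac{60}{z}\right) = 4 - 2 \left(- \frac{104}{z}\right) = 4 + \frac{208}{z}$)
$S{\left(148,-34 \right)} + \left(3611 - 7955\right) = \left(4 + \frac{208}{148}\right) + \left(3611 - 7955\right) = \left(4 + 208 \cdot \frac{1}{148}\right) + \left(3611 - 7955\right) = \left(4 + \frac{52}{37}\right) - 4344 = \frac{200}{37} - 4344 = - \frac{160528}{37}$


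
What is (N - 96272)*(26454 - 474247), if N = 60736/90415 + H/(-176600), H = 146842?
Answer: 5294998588426710963/122825300 ≈ 4.3110e+10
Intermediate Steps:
N = -19621091/122825300 (N = 60736/90415 + 146842/(-176600) = 60736*(1/90415) + 146842*(-1/176600) = 4672/6955 - 73421/88300 = -19621091/122825300 ≈ -0.15975)
(N - 96272)*(26454 - 474247) = (-19621091/122825300 - 96272)*(26454 - 474247) = -11824656902691/122825300*(-447793) = 5294998588426710963/122825300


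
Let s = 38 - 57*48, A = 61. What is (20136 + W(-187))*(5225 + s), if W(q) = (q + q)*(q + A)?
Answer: 169966020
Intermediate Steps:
s = -2698 (s = 38 - 2736 = -2698)
W(q) = 2*q*(61 + q) (W(q) = (q + q)*(q + 61) = (2*q)*(61 + q) = 2*q*(61 + q))
(20136 + W(-187))*(5225 + s) = (20136 + 2*(-187)*(61 - 187))*(5225 - 2698) = (20136 + 2*(-187)*(-126))*2527 = (20136 + 47124)*2527 = 67260*2527 = 169966020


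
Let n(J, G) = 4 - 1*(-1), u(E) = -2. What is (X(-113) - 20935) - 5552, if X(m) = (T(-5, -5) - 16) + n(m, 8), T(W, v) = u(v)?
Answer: -26500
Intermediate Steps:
T(W, v) = -2
n(J, G) = 5 (n(J, G) = 4 + 1 = 5)
X(m) = -13 (X(m) = (-2 - 16) + 5 = -18 + 5 = -13)
(X(-113) - 20935) - 5552 = (-13 - 20935) - 5552 = -20948 - 5552 = -26500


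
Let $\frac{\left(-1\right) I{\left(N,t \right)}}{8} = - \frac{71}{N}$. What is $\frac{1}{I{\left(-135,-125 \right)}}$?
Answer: $- \frac{135}{568} \approx -0.23768$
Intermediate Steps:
$I{\left(N,t \right)} = \frac{568}{N}$ ($I{\left(N,t \right)} = - 8 \left(- \frac{71}{N}\right) = \frac{568}{N}$)
$\frac{1}{I{\left(-135,-125 \right)}} = \frac{1}{568 \frac{1}{-135}} = \frac{1}{568 \left(- \frac{1}{135}\right)} = \frac{1}{- \frac{568}{135}} = - \frac{135}{568}$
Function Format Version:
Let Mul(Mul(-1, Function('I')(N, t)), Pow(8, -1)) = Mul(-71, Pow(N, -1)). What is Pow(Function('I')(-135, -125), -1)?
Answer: Rational(-135, 568) ≈ -0.23768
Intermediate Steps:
Function('I')(N, t) = Mul(568, Pow(N, -1)) (Function('I')(N, t) = Mul(-8, Mul(-71, Pow(N, -1))) = Mul(568, Pow(N, -1)))
Pow(Function('I')(-135, -125), -1) = Pow(Mul(568, Pow(-135, -1)), -1) = Pow(Mul(568, Rational(-1, 135)), -1) = Pow(Rational(-568, 135), -1) = Rational(-135, 568)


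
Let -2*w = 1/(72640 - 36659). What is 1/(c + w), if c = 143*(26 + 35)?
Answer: 71962/627724525 ≈ 0.00011464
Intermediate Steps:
w = -1/71962 (w = -1/(2*(72640 - 36659)) = -½/35981 = -½*1/35981 = -1/71962 ≈ -1.3896e-5)
c = 8723 (c = 143*61 = 8723)
1/(c + w) = 1/(8723 - 1/71962) = 1/(627724525/71962) = 71962/627724525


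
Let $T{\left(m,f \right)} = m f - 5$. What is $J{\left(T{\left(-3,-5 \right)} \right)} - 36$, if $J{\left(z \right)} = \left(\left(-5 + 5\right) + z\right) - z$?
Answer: $-36$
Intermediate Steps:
$T{\left(m,f \right)} = -5 + f m$ ($T{\left(m,f \right)} = f m - 5 = -5 + f m$)
$J{\left(z \right)} = 0$ ($J{\left(z \right)} = \left(0 + z\right) - z = z - z = 0$)
$J{\left(T{\left(-3,-5 \right)} \right)} - 36 = 0 - 36 = -36$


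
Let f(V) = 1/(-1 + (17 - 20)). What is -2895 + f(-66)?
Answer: -11581/4 ≈ -2895.3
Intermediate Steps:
f(V) = -1/4 (f(V) = 1/(-1 - 3) = 1/(-4) = -1/4)
-2895 + f(-66) = -2895 - 1/4 = -11581/4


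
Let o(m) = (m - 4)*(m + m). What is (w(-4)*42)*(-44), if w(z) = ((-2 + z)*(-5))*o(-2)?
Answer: -1330560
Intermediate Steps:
o(m) = 2*m*(-4 + m) (o(m) = (-4 + m)*(2*m) = 2*m*(-4 + m))
w(z) = 240 - 120*z (w(z) = ((-2 + z)*(-5))*(2*(-2)*(-4 - 2)) = (10 - 5*z)*(2*(-2)*(-6)) = (10 - 5*z)*24 = 240 - 120*z)
(w(-4)*42)*(-44) = ((240 - 120*(-4))*42)*(-44) = ((240 + 480)*42)*(-44) = (720*42)*(-44) = 30240*(-44) = -1330560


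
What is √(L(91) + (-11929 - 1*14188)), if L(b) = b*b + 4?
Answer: 2*I*√4458 ≈ 133.54*I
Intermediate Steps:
L(b) = 4 + b² (L(b) = b² + 4 = 4 + b²)
√(L(91) + (-11929 - 1*14188)) = √((4 + 91²) + (-11929 - 1*14188)) = √((4 + 8281) + (-11929 - 14188)) = √(8285 - 26117) = √(-17832) = 2*I*√4458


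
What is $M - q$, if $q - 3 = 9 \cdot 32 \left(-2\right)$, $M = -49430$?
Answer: $-48857$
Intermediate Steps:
$q = -573$ ($q = 3 + 9 \cdot 32 \left(-2\right) = 3 + 288 \left(-2\right) = 3 - 576 = -573$)
$M - q = -49430 - -573 = -49430 + 573 = -48857$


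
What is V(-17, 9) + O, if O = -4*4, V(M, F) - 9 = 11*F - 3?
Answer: 89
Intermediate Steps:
V(M, F) = 6 + 11*F (V(M, F) = 9 + (11*F - 3) = 9 + (-3 + 11*F) = 6 + 11*F)
O = -16
V(-17, 9) + O = (6 + 11*9) - 16 = (6 + 99) - 16 = 105 - 16 = 89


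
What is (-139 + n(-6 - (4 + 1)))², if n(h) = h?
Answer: 22500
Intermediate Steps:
(-139 + n(-6 - (4 + 1)))² = (-139 + (-6 - (4 + 1)))² = (-139 + (-6 - 1*5))² = (-139 + (-6 - 5))² = (-139 - 11)² = (-150)² = 22500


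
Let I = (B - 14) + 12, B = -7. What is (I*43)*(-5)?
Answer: 1935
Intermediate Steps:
I = -9 (I = (-7 - 14) + 12 = -21 + 12 = -9)
(I*43)*(-5) = -9*43*(-5) = -387*(-5) = 1935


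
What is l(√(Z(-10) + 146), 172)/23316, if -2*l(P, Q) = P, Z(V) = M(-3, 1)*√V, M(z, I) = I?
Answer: -√(146 + I*√10)/46632 ≈ -0.00025913 - 2.806e-6*I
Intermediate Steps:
Z(V) = √V (Z(V) = 1*√V = √V)
l(P, Q) = -P/2
l(√(Z(-10) + 146), 172)/23316 = -√(√(-10) + 146)/2/23316 = -√(I*√10 + 146)/2*(1/23316) = -√(146 + I*√10)/2*(1/23316) = -√(146 + I*√10)/46632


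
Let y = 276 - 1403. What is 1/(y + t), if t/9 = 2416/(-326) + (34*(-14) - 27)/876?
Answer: -47596/57061283 ≈ -0.00083412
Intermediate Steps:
y = -1127
t = -3420591/47596 (t = 9*(2416/(-326) + (34*(-14) - 27)/876) = 9*(2416*(-1/326) + (-476 - 27)*(1/876)) = 9*(-1208/163 - 503*1/876) = 9*(-1208/163 - 503/876) = 9*(-1140197/142788) = -3420591/47596 ≈ -71.867)
1/(y + t) = 1/(-1127 - 3420591/47596) = 1/(-57061283/47596) = -47596/57061283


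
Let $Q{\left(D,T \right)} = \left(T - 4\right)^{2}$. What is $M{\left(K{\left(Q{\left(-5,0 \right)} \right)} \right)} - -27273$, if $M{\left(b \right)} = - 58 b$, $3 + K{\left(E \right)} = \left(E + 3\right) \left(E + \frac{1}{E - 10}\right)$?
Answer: $\frac{28894}{3} \approx 9631.3$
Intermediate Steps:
$Q{\left(D,T \right)} = \left(-4 + T\right)^{2}$
$K{\left(E \right)} = -3 + \left(3 + E\right) \left(E + \frac{1}{-10 + E}\right)$ ($K{\left(E \right)} = -3 + \left(E + 3\right) \left(E + \frac{1}{E - 10}\right) = -3 + \left(3 + E\right) \left(E + \frac{1}{-10 + E}\right)$)
$M{\left(K{\left(Q{\left(-5,0 \right)} \right)} \right)} - -27273 = - 58 \frac{33 + \left(\left(-4 + 0\right)^{2}\right)^{3} - 32 \left(-4 + 0\right)^{2} - 7 \left(\left(-4 + 0\right)^{2}\right)^{2}}{-10 + \left(-4 + 0\right)^{2}} - -27273 = - 58 \frac{33 + \left(\left(-4\right)^{2}\right)^{3} - 32 \left(-4\right)^{2} - 7 \left(\left(-4\right)^{2}\right)^{2}}{-10 + \left(-4\right)^{2}} + 27273 = - 58 \frac{33 + 16^{3} - 512 - 7 \cdot 16^{2}}{-10 + 16} + 27273 = - 58 \frac{33 + 4096 - 512 - 1792}{6} + 27273 = - 58 \cdot \frac{1}{6} \cdot 1825 + 27273 = \left(-58\right) \frac{1825}{6} + 27273 = - \frac{52925}{3} + 27273 = \frac{28894}{3}$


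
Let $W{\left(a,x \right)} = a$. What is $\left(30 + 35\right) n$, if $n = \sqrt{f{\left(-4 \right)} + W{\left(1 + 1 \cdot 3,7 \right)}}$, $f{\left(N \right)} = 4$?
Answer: $130 \sqrt{2} \approx 183.85$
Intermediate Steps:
$n = 2 \sqrt{2}$ ($n = \sqrt{4 + \left(1 + 1 \cdot 3\right)} = \sqrt{4 + \left(1 + 3\right)} = \sqrt{4 + 4} = \sqrt{8} = 2 \sqrt{2} \approx 2.8284$)
$\left(30 + 35\right) n = \left(30 + 35\right) 2 \sqrt{2} = 65 \cdot 2 \sqrt{2} = 130 \sqrt{2}$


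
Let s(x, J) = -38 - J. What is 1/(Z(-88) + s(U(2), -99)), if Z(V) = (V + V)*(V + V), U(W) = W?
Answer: 1/31037 ≈ 3.2220e-5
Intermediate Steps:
Z(V) = 4*V² (Z(V) = (2*V)*(2*V) = 4*V²)
1/(Z(-88) + s(U(2), -99)) = 1/(4*(-88)² + (-38 - 1*(-99))) = 1/(4*7744 + (-38 + 99)) = 1/(30976 + 61) = 1/31037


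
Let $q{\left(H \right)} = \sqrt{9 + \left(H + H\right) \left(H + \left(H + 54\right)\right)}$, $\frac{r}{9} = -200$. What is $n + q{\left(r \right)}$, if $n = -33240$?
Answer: $-33240 + 3 \sqrt{1418401} \approx -29667.0$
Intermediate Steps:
$r = -1800$ ($r = 9 \left(-200\right) = -1800$)
$q{\left(H \right)} = \sqrt{9 + 2 H \left(54 + 2 H\right)}$ ($q{\left(H \right)} = \sqrt{9 + 2 H \left(H + \left(54 + H\right)\right)} = \sqrt{9 + 2 H \left(54 + 2 H\right)}$)
$n + q{\left(r \right)} = -33240 + \sqrt{9 + 4 \left(-1800\right)^{2} + 108 \left(-1800\right)} = -33240 + \sqrt{9 + 4 \cdot 3240000 - 194400} = -33240 + \sqrt{9 + 12960000 - 194400} = -33240 + \sqrt{12765609} = -33240 + 3 \sqrt{1418401}$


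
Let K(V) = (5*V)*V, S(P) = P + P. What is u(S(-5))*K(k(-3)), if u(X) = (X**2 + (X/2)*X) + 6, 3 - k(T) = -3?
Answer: 28080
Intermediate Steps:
S(P) = 2*P
k(T) = 6 (k(T) = 3 - 1*(-3) = 3 + 3 = 6)
K(V) = 5*V**2
u(X) = 6 + 3*X**2/2 (u(X) = (X**2 + (X*(1/2))*X) + 6 = (X**2 + (X/2)*X) + 6 = (X**2 + X**2/2) + 6 = 3*X**2/2 + 6 = 6 + 3*X**2/2)
u(S(-5))*K(k(-3)) = (6 + 3*(2*(-5))**2/2)*(5*6**2) = (6 + (3/2)*(-10)**2)*(5*36) = (6 + (3/2)*100)*180 = (6 + 150)*180 = 156*180 = 28080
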